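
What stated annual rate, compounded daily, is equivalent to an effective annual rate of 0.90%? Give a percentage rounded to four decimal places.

(1 + r/365)^365 − 1 = 0.0090, so 1 + r/365 = 1.0090^(1/365).
r/365 = 0.000025, so r = 0.008960 = 0.8960%.

0.8960%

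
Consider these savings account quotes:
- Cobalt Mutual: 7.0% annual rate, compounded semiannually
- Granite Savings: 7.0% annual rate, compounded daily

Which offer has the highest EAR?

Cobalt Mutual: (1 + 0.070/2)^2 − 1 = 7.122%
Granite Savings: (1 + 0.070/365)^365 − 1 = 7.250%
The highest effective annual rate is Granite Savings at 7.250%.

Granite Savings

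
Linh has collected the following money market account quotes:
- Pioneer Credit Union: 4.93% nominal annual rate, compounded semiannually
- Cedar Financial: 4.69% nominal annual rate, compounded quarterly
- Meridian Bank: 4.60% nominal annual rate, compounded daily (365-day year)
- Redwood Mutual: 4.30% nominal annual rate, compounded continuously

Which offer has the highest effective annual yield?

Pioneer Credit Union

Pioneer Credit Union: (1 + 0.0493/2)^2 − 1 = 4.991%
Cedar Financial: (1 + 0.0469/4)^4 − 1 = 4.773%
Meridian Bank: (1 + 0.0460/365)^365 − 1 = 4.707%
Redwood Mutual: e^0.0430 − 1 = 4.394%
The highest effective annual rate is Pioneer Credit Union at 4.991%.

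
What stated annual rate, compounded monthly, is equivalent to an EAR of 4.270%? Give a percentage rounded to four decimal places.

4.1886%

(1 + r/12)^12 − 1 = 0.04270, so 1 + r/12 = 1.04270^(1/12).
r/12 = 0.003491, so r = 0.041886 = 4.1886%.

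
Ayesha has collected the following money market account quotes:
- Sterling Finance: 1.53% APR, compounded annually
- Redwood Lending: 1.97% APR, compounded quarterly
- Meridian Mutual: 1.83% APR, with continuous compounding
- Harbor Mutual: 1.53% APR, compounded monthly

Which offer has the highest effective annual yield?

Redwood Lending

Sterling Finance: compounded annually, EAR = 1.530%
Redwood Lending: (1 + 0.0197/4)^4 − 1 = 1.985%
Meridian Mutual: e^0.0183 − 1 = 1.847%
Harbor Mutual: (1 + 0.0153/12)^12 − 1 = 1.541%
The highest effective annual rate is Redwood Lending at 1.985%.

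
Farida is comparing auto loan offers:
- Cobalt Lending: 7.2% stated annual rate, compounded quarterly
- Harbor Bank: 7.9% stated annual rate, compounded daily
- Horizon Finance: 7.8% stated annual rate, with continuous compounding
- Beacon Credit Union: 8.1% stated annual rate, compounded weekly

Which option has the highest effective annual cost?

Cobalt Lending: (1 + 0.072/4)^4 − 1 = 7.397%
Harbor Bank: (1 + 0.079/365)^365 − 1 = 8.220%
Horizon Finance: e^0.078 − 1 = 8.112%
Beacon Credit Union: (1 + 0.081/52)^52 − 1 = 8.430%
The highest effective annual rate is Beacon Credit Union at 8.430%.

Beacon Credit Union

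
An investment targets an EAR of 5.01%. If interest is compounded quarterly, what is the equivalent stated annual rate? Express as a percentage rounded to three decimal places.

4.919%

(1 + r/4)^4 − 1 = 0.0501, so 1 + r/4 = 1.0501^(1/4).
r/4 = 0.012296, so r = 0.049185 = 4.919%.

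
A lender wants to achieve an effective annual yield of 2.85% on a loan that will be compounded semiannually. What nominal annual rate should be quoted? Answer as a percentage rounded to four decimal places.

2.8300%

(1 + r/2)^2 − 1 = 0.0285, so 1 + r/2 = 1.0285^(1/2).
r/2 = 0.014150, so r = 0.028300 = 2.8300%.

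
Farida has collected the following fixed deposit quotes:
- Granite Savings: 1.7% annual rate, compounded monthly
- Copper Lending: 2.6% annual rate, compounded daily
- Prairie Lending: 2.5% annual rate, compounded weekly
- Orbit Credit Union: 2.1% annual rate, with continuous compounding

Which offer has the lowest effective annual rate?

Granite Savings: (1 + 0.017/12)^12 − 1 = 1.713%
Copper Lending: (1 + 0.026/365)^365 − 1 = 2.634%
Prairie Lending: (1 + 0.025/52)^52 − 1 = 2.531%
Orbit Credit Union: e^0.021 − 1 = 2.122%
The lowest effective annual rate is Granite Savings at 1.713%.

Granite Savings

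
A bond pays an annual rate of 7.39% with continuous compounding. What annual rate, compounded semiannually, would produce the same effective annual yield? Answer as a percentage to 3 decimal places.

EAR under continuous compounding: e^0.0739 − 1 = 0.076699.
Solve (1 + r/2)^2 = 1.076699: r/2 = 1.076699^(1/2) − 1 = 0.037641, so r = 0.075282 = 7.528%.

7.528%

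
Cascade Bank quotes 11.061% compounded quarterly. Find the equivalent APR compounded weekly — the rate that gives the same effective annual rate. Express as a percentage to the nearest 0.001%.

EAR = (1 + 0.11061/4)^4 − 1 = 0.115283.
Solve (1 + r/52)^52 = 1.115283: r/52 = 1.115283^(1/52) − 1 = 0.002100, so r = 0.109223 = 10.922%.

10.922%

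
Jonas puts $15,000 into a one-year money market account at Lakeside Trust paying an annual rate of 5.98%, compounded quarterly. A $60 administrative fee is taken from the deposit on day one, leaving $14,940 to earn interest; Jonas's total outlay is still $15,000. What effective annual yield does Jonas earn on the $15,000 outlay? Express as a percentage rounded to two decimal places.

5.69%

Value after one year: 14,940 × (1 + 0.0598/4)^4 = 14,940 × 1.061154 = $15,853.65.
Effective yield on the $15,000 outlay: 15,853.65 / 15,000 − 1 = 0.056910 = 5.69%.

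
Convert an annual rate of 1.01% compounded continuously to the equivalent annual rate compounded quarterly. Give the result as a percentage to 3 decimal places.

EAR under continuous compounding: e^0.0101 − 1 = 0.010151.
Solve (1 + r/4)^4 = 1.010151: r/4 = 1.010151^(1/4) − 1 = 0.002528, so r = 0.010113 = 1.011%.

1.011%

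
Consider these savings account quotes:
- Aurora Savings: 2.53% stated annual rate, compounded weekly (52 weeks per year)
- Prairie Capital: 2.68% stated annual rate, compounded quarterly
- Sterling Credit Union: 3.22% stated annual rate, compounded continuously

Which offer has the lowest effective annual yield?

Aurora Savings: (1 + 0.0253/52)^52 − 1 = 2.562%
Prairie Capital: (1 + 0.0268/4)^4 − 1 = 2.707%
Sterling Credit Union: e^0.0322 − 1 = 3.272%
The lowest effective annual rate is Aurora Savings at 2.562%.

Aurora Savings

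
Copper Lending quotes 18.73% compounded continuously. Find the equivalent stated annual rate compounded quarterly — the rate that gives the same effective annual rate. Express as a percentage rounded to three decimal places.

19.175%

EAR under continuous compounding: e^0.1873 − 1 = 0.205989.
Solve (1 + r/4)^4 = 1.205989: r/4 = 1.205989^(1/4) − 1 = 0.047939, so r = 0.191754 = 19.175%.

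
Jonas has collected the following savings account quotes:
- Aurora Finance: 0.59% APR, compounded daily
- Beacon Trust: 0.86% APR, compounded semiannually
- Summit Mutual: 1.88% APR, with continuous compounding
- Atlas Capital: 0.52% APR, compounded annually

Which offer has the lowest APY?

Aurora Finance: (1 + 0.0059/365)^365 − 1 = 0.592%
Beacon Trust: (1 + 0.0086/2)^2 − 1 = 0.862%
Summit Mutual: e^0.0188 − 1 = 1.898%
Atlas Capital: compounded annually, EAR = 0.520%
The lowest effective annual rate is Atlas Capital at 0.520%.

Atlas Capital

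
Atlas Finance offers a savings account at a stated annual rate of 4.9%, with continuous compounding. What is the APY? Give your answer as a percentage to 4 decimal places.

With continuous compounding, EAR = e^0.049 − 1.
e^0.049 = 1.050220, so EAR = 0.050220 = 5.0220%.

5.0220%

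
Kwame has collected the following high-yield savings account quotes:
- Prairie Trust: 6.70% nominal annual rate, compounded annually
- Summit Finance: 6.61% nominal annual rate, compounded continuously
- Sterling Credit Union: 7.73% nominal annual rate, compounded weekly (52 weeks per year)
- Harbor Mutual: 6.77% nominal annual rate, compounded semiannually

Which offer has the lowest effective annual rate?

Prairie Trust: compounded annually, EAR = 6.700%
Summit Finance: e^0.0661 − 1 = 6.833%
Sterling Credit Union: (1 + 0.0773/52)^52 − 1 = 8.030%
Harbor Mutual: (1 + 0.0677/2)^2 − 1 = 6.885%
The lowest effective annual rate is Prairie Trust at 6.700%.

Prairie Trust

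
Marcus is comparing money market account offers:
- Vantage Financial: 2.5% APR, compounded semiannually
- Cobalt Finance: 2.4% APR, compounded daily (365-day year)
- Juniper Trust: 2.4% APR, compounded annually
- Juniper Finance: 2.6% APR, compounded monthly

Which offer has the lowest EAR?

Vantage Financial: (1 + 0.025/2)^2 − 1 = 2.516%
Cobalt Finance: (1 + 0.024/365)^365 − 1 = 2.429%
Juniper Trust: compounded annually, EAR = 2.400%
Juniper Finance: (1 + 0.026/12)^12 − 1 = 2.631%
The lowest effective annual rate is Juniper Trust at 2.400%.

Juniper Trust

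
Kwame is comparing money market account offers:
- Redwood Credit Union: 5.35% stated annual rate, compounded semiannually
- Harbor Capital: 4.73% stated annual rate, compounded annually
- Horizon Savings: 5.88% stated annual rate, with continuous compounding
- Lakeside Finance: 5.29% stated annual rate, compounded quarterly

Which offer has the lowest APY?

Redwood Credit Union: (1 + 0.0535/2)^2 − 1 = 5.422%
Harbor Capital: compounded annually, EAR = 4.730%
Horizon Savings: e^0.0588 − 1 = 6.056%
Lakeside Finance: (1 + 0.0529/4)^4 − 1 = 5.396%
The lowest effective annual rate is Harbor Capital at 4.730%.

Harbor Capital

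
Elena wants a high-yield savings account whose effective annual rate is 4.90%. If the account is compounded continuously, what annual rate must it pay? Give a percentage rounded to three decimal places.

Continuous: nominal r satisfies e^r − 1 = 0.0490.
r = ln(1 + 0.0490) = ln(1.0490) = 0.047837 = 4.784%.

4.784%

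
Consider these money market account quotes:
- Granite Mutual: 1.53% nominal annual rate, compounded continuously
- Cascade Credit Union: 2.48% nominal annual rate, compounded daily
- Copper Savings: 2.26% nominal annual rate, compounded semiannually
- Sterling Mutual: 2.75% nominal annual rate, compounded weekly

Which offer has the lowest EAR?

Granite Mutual: e^0.0153 − 1 = 1.542%
Cascade Credit Union: (1 + 0.0248/365)^365 − 1 = 2.511%
Copper Savings: (1 + 0.0226/2)^2 − 1 = 2.273%
Sterling Mutual: (1 + 0.0275/52)^52 − 1 = 2.787%
The lowest effective annual rate is Granite Mutual at 1.542%.

Granite Mutual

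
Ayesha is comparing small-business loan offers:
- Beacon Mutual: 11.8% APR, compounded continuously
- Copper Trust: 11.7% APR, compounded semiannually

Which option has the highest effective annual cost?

Beacon Mutual: e^0.118 − 1 = 12.524%
Copper Trust: (1 + 0.117/2)^2 − 1 = 12.042%
The highest effective annual rate is Beacon Mutual at 12.524%.

Beacon Mutual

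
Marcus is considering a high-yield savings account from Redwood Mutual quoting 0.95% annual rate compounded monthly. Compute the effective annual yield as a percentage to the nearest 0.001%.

0.954%

EAR = (1 + 0.0095/12)^12 − 1.
= (1 + 0.000792)^12 − 1 = 1.009541 − 1 = 0.954%.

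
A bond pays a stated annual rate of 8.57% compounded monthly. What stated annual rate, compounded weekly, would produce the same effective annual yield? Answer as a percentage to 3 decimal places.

EAR = (1 + 0.0857/12)^12 − 1 = 0.089148.
Solve (1 + r/52)^52 = 1.089148: r/52 = 1.089148^(1/52) − 1 = 0.001644, so r = 0.085466 = 8.547%.

8.547%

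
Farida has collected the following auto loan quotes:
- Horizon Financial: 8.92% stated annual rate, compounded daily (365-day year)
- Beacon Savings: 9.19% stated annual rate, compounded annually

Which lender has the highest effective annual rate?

Horizon Financial: (1 + 0.0892/365)^365 − 1 = 9.329%
Beacon Savings: compounded annually, EAR = 9.190%
The highest effective annual rate is Horizon Financial at 9.329%.

Horizon Financial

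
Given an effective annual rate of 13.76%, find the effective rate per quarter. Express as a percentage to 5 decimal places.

3.27552%

The per-quarter rate i satisfies (1 + i)^4 = 1 + 0.1376.
i = 1.1376^(1/4) − 1 = 0.0327552 = 3.27552%.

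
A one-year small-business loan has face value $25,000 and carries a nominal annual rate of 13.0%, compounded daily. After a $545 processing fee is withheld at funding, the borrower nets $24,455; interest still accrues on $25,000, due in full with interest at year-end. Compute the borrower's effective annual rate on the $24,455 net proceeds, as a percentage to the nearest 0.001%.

Amount owed after one year: 25,000 × (1 + 0.130/365)^365 = 25,000 × 1.138802 = $28,470.05.
Effective rate on net proceeds: 28,470.05 / 24,455 − 1 = 0.164181 = 16.418%.

16.418%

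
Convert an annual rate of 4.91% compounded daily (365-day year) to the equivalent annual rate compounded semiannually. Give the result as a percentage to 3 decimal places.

EAR = (1 + 0.0491/365)^365 − 1 = 0.050322.
Solve (1 + r/2)^2 = 1.050322: r/2 = 1.050322^(1/2) − 1 = 0.024852, so r = 0.049704 = 4.970%.

4.970%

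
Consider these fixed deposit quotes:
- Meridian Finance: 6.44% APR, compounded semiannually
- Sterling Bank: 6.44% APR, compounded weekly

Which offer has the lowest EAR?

Meridian Finance: (1 + 0.0644/2)^2 − 1 = 6.544%
Sterling Bank: (1 + 0.0644/52)^52 − 1 = 6.648%
The lowest effective annual rate is Meridian Finance at 6.544%.

Meridian Finance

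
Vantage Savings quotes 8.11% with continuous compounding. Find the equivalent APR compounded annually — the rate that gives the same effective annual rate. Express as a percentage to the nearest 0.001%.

8.448%

EAR under continuous compounding: e^0.0811 − 1 = 0.084479.
Compounded annually, the equivalent nominal rate is the EAR itself: 8.448%.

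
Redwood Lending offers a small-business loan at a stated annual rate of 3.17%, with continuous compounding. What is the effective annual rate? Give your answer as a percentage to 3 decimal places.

3.221%

With continuous compounding, EAR = e^0.0317 − 1.
e^0.0317 = 1.032208, so EAR = 0.032208 = 3.221%.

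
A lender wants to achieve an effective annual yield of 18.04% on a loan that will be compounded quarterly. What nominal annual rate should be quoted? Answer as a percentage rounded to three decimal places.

(1 + r/4)^4 − 1 = 0.1804, so 1 + r/4 = 1.1804^(1/4).
r/4 = 0.042335, so r = 0.169340 = 16.934%.

16.934%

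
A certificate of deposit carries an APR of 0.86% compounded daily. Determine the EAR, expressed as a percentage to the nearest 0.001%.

0.864%

EAR = (1 + 0.0086/365)^365 − 1.
= (1 + 0.000024)^365 − 1 = 1.008637 − 1 = 0.864%.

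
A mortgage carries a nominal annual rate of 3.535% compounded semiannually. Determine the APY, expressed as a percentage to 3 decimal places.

3.566%

EAR = (1 + 0.03535/2)^2 − 1.
= (1 + 0.017675)^2 − 1 = 1.035662 − 1 = 3.566%.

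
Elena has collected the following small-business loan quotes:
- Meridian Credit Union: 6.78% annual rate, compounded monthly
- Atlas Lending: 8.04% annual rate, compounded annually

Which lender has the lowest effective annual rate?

Meridian Credit Union: (1 + 0.0678/12)^12 − 1 = 6.995%
Atlas Lending: compounded annually, EAR = 8.040%
The lowest effective annual rate is Meridian Credit Union at 6.995%.

Meridian Credit Union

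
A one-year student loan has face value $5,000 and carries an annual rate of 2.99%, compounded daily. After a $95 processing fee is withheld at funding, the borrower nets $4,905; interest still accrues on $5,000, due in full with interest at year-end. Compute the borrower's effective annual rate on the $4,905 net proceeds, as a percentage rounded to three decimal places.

5.031%

Amount owed after one year: 5,000 × (1 + 0.0299/365)^365 = 5,000 × 1.030350 = $5,151.75.
Effective rate on net proceeds: 5,151.75 / 4,905 − 1 = 0.050306 = 5.031%.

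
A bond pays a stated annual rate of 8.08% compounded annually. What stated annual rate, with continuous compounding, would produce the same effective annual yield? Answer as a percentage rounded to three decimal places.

Compounded annually, EAR = nominal = 0.080800.
Equivalent continuous rate: r = ln(1 + 0.080800) = 0.077702 = 7.770%.

7.770%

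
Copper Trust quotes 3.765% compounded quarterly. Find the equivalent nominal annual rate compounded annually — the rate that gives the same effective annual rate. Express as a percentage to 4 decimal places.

3.8185%

EAR = (1 + 0.03765/4)^4 − 1 = 0.038185.
Compounded annually, the equivalent nominal rate is the EAR itself: 3.8185%.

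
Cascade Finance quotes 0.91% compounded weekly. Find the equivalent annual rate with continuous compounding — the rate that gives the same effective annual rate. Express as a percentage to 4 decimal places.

0.9099%

EAR = (1 + 0.0091/52)^52 − 1 = 0.009141.
Equivalent continuous rate: r = ln(1 + 0.009141) = 0.009099 = 0.9099%.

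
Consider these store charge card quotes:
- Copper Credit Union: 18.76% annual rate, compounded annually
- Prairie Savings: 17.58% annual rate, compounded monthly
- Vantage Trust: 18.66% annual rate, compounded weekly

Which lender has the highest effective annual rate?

Vantage Trust

Copper Credit Union: compounded annually, EAR = 18.760%
Prairie Savings: (1 + 0.1758/12)^12 − 1 = 19.068%
Vantage Trust: (1 + 0.1866/52)^52 − 1 = 20.474%
The highest effective annual rate is Vantage Trust at 20.474%.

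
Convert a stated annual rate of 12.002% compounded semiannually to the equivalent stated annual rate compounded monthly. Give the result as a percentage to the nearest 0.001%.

EAR = (1 + 0.12002/2)^2 − 1 = 0.123621.
Solve (1 + r/12)^12 = 1.123621: r/12 = 1.123621^(1/12) − 1 = 0.009760, so r = 0.117125 = 11.712%.

11.712%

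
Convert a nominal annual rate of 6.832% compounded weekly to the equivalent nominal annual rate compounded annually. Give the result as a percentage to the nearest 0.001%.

7.066%

EAR = (1 + 0.06832/52)^52 − 1 = 0.070660.
Compounded annually, the equivalent nominal rate is the EAR itself: 7.066%.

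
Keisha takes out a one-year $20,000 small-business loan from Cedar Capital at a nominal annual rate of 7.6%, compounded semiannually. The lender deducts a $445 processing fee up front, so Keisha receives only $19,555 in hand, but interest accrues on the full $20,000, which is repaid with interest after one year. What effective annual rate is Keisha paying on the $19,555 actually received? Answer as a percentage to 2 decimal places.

10.20%

Amount owed after one year: 20,000 × (1 + 0.076/2)^2 = 20,000 × 1.077444 = $21,548.88.
Effective rate on net proceeds: 21,548.88 / 19,555 − 1 = 0.101963 = 10.20%.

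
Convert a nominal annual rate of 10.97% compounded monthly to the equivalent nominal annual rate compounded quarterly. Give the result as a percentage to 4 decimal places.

11.0706%

EAR = (1 + 0.1097/12)^12 − 1 = 0.115387.
Solve (1 + r/4)^4 = 1.115387: r/4 = 1.115387^(1/4) − 1 = 0.027676, so r = 0.110706 = 11.0706%.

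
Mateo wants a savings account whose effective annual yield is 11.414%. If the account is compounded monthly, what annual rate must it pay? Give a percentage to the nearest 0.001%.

(1 + r/12)^12 − 1 = 0.11414, so 1 + r/12 = 1.11414^(1/12).
r/12 = 0.009048, so r = 0.108571 = 10.857%.

10.857%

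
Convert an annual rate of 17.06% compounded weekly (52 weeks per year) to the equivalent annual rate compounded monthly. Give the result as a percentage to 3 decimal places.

EAR = (1 + 0.1706/52)^52 − 1 = 0.185685.
Solve (1 + r/12)^12 = 1.185685: r/12 = 1.185685^(1/12) − 1 = 0.014295, so r = 0.171535 = 17.154%.

17.154%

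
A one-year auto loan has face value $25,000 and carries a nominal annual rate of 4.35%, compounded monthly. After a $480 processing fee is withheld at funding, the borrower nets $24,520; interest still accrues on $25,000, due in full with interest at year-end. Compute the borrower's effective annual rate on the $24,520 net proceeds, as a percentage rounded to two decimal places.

Amount owed after one year: 25,000 × (1 + 0.0435/12)^12 = 25,000 × 1.044378 = $26,109.45.
Effective rate on net proceeds: 26,109.45 / 24,520 − 1 = 0.064822 = 6.48%.

6.48%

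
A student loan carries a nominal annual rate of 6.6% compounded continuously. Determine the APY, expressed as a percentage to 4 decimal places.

6.8227%

With continuous compounding, EAR = e^0.066 − 1.
e^0.066 = 1.068227, so EAR = 0.068227 = 6.8227%.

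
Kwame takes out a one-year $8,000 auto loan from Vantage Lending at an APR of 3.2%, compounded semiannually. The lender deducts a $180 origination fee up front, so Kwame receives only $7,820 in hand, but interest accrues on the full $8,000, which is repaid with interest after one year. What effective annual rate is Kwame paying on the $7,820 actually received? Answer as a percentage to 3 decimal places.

5.602%

Amount owed after one year: 8,000 × (1 + 0.032/2)^2 = 8,000 × 1.032256 = $8,258.05.
Effective rate on net proceeds: 8,258.05 / 7,820 − 1 = 0.056016 = 5.602%.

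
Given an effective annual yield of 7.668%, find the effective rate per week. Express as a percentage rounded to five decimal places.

The per-week rate i satisfies (1 + i)^52 = 1 + 0.07668.
i = 1.07668^(1/52) − 1 = 0.0014218 = 0.14218%.

0.14218%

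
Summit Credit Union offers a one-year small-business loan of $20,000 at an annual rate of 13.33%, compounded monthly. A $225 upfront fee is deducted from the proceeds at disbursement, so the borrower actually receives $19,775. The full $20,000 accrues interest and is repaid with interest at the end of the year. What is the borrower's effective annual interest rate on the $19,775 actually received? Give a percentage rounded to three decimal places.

15.474%

Amount owed after one year: 20,000 × (1 + 0.1333/12)^12 = 20,000 × 1.141753 = $22,835.07.
Effective rate on net proceeds: 22,835.07 / 19,775 − 1 = 0.154744 = 15.474%.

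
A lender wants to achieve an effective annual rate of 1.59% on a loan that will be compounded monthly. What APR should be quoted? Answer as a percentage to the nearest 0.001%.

1.579%

(1 + r/12)^12 − 1 = 0.0159, so 1 + r/12 = 1.0159^(1/12).
r/12 = 0.001315, so r = 0.015785 = 1.579%.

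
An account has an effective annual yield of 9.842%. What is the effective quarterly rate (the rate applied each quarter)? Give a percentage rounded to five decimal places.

The per-quarter rate i satisfies (1 + i)^4 = 1 + 0.09842.
i = 1.09842^(1/4) − 1 = 0.0237457 = 2.37457%.

2.37457%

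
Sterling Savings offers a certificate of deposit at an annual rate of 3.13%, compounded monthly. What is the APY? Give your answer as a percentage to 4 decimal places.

EAR = (1 + 0.0313/12)^12 − 1.
= (1 + 0.002608)^12 − 1 = 1.031753 − 1 = 3.1753%.

3.1753%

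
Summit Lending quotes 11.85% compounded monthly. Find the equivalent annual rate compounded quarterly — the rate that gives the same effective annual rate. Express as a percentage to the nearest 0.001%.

EAR = (1 + 0.1185/12)^12 − 1 = 0.125153.
Solve (1 + r/4)^4 = 1.125153: r/4 = 1.125153^(1/4) − 1 = 0.029919, so r = 0.119674 = 11.967%.

11.967%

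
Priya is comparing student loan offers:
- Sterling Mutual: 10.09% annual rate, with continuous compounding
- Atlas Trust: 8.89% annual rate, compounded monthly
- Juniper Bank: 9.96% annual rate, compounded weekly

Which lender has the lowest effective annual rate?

Sterling Mutual: e^0.1009 − 1 = 10.617%
Atlas Trust: (1 + 0.0889/12)^12 − 1 = 9.261%
Juniper Bank: (1 + 0.0996/52)^52 − 1 = 10.462%
The lowest effective annual rate is Atlas Trust at 9.261%.

Atlas Trust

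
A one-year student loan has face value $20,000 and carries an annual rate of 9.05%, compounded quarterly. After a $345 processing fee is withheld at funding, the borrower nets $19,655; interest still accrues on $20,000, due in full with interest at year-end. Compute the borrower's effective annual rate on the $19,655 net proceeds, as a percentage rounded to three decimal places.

Amount owed after one year: 20,000 × (1 + 0.0905/4)^4 = 20,000 × 1.093618 = $21,872.36.
Effective rate on net proceeds: 21,872.36 / 19,655 − 1 = 0.112814 = 11.281%.

11.281%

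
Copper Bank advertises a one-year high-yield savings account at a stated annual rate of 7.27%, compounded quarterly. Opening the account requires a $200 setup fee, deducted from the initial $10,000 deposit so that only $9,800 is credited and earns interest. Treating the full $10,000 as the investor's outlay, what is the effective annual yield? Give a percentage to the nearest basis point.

Value after one year: 9,800 × (1 + 0.0727/4)^4 = 9,800 × 1.074706 = $10,532.12.
Effective yield on the $10,000 outlay: 10,532.12 / 10,000 − 1 = 0.053212 = 5.32%.

5.32%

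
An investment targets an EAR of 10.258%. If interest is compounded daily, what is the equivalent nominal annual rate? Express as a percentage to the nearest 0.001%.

9.767%

(1 + r/365)^365 − 1 = 0.10258, so 1 + r/365 = 1.10258^(1/365).
r/365 = 0.000268, so r = 0.097666 = 9.767%.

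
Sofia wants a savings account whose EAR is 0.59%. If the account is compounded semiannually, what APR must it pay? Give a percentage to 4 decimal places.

0.5891%

(1 + r/2)^2 − 1 = 0.0059, so 1 + r/2 = 1.0059^(1/2).
r/2 = 0.002946, so r = 0.005891 = 0.5891%.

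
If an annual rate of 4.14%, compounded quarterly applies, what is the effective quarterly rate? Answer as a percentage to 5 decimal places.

1.03500%

With a nominal annual rate compounded quarterly, the periodic rate is the nominal rate divided by 4.
i = 0.0414 / 4 = 0.0103500 = 1.03500%.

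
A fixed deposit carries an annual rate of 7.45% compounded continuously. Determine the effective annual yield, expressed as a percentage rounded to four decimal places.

With continuous compounding, EAR = e^0.0745 − 1.
e^0.0745 = 1.077345, so EAR = 0.077345 = 7.7345%.

7.7345%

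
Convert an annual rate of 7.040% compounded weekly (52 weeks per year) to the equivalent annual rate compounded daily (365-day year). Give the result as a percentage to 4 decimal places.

EAR = (1 + 0.07040/52)^52 − 1 = 0.072886.
Solve (1 + r/365)^365 = 1.072886: r/365 = 1.072886^(1/365) − 1 = 0.000193, so r = 0.070359 = 7.0359%.

7.0359%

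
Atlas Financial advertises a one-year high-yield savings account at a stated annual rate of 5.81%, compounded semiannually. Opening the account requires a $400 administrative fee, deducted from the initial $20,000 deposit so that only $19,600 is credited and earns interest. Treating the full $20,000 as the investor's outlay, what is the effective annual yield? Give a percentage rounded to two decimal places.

3.78%

Value after one year: 19,600 × (1 + 0.0581/2)^2 = 19,600 × 1.058944 = $20,755.30.
Effective yield on the $20,000 outlay: 20,755.30 / 20,000 − 1 = 0.037765 = 3.78%.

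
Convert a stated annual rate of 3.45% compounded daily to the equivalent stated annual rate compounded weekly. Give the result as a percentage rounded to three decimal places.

EAR = (1 + 0.0345/365)^365 − 1 = 0.035100.
Solve (1 + r/52)^52 = 1.035100: r/52 = 1.035100^(1/52) − 1 = 0.000664, so r = 0.034510 = 3.451%.

3.451%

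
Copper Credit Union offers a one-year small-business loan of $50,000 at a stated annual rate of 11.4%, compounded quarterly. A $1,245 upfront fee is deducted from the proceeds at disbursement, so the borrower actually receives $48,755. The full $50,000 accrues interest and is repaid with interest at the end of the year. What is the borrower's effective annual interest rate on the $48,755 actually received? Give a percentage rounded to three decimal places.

14.754%

Amount owed after one year: 50,000 × (1 + 0.114/4)^4 = 50,000 × 1.118967 = $55,948.34.
Effective rate on net proceeds: 55,948.34 / 48,755 − 1 = 0.147541 = 14.754%.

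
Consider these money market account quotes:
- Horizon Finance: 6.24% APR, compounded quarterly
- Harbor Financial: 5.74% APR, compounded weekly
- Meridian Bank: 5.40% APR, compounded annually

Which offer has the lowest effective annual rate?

Horizon Finance: (1 + 0.0624/4)^4 − 1 = 6.388%
Harbor Financial: (1 + 0.0574/52)^52 − 1 = 5.905%
Meridian Bank: compounded annually, EAR = 5.400%
The lowest effective annual rate is Meridian Bank at 5.400%.

Meridian Bank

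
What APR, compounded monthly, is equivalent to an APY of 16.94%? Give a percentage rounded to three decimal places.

15.752%

(1 + r/12)^12 − 1 = 0.1694, so 1 + r/12 = 1.1694^(1/12).
r/12 = 0.013126, so r = 0.157516 = 15.752%.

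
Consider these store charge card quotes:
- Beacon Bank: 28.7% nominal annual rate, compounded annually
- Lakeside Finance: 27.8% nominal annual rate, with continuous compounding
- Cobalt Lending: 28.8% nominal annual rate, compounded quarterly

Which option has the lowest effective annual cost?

Beacon Bank: compounded annually, EAR = 28.700%
Lakeside Finance: e^0.278 − 1 = 32.049%
Cobalt Lending: (1 + 0.288/4)^4 − 1 = 32.062%
The lowest effective annual rate is Beacon Bank at 28.700%.

Beacon Bank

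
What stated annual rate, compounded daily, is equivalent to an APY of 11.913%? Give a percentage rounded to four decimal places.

(1 + r/365)^365 − 1 = 0.11913, so 1 + r/365 = 1.11913^(1/365).
r/365 = 0.000308, so r = 0.112569 = 11.2569%.

11.2569%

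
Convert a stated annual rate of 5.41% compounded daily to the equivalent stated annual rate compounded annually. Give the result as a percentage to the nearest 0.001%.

EAR = (1 + 0.0541/365)^365 − 1 = 0.055586.
Compounded annually, the equivalent nominal rate is the EAR itself: 5.559%.

5.559%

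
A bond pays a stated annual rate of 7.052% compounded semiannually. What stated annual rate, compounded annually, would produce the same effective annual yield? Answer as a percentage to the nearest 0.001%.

7.176%

EAR = (1 + 0.07052/2)^2 − 1 = 0.071763.
Compounded annually, the equivalent nominal rate is the EAR itself: 7.176%.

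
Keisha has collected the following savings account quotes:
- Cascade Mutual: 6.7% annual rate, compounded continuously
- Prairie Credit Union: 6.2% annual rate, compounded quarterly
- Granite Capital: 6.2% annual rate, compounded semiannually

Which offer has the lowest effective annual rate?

Granite Capital

Cascade Mutual: e^0.067 − 1 = 6.930%
Prairie Credit Union: (1 + 0.062/4)^4 − 1 = 6.346%
Granite Capital: (1 + 0.062/2)^2 − 1 = 6.296%
The lowest effective annual rate is Granite Capital at 6.296%.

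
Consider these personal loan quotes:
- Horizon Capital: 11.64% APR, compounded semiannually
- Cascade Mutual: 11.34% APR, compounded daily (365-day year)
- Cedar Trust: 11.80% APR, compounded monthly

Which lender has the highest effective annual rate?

Horizon Capital: (1 + 0.1164/2)^2 − 1 = 11.979%
Cascade Mutual: (1 + 0.1134/365)^365 − 1 = 12.006%
Cedar Trust: (1 + 0.1180/12)^12 − 1 = 12.460%
The highest effective annual rate is Cedar Trust at 12.460%.

Cedar Trust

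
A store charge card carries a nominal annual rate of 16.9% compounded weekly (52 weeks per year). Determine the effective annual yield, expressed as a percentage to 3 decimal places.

18.380%

EAR = (1 + 0.169/52)^52 − 1.
= 1.183796 − 1 = 18.380%.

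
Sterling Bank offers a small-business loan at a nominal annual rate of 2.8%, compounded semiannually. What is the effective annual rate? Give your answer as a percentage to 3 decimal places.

EAR = (1 + 0.028/2)^2 − 1.
= 1.028196 − 1 = 2.820%.

2.820%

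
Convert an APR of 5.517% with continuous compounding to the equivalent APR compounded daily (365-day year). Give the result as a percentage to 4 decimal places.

EAR under continuous compounding: e^0.05517 − 1 = 0.056720.
Solve (1 + r/365)^365 = 1.056720: r/365 = 1.056720^(1/365) − 1 = 0.000151, so r = 0.055174 = 5.5174%.

5.5174%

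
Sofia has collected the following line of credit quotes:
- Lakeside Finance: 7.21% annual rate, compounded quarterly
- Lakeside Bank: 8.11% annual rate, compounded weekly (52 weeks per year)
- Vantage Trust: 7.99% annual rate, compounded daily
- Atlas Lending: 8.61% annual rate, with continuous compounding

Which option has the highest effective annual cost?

Atlas Lending

Lakeside Finance: (1 + 0.0721/4)^4 − 1 = 7.407%
Lakeside Bank: (1 + 0.0811/52)^52 − 1 = 8.441%
Vantage Trust: (1 + 0.0799/365)^365 − 1 = 8.317%
Atlas Lending: e^0.0861 − 1 = 8.992%
The highest effective annual rate is Atlas Lending at 8.992%.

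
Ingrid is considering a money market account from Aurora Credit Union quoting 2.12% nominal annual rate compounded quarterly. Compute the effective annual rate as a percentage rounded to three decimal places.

EAR = (1 + 0.0212/4)^4 − 1.
= (1 + 0.005300)^4 − 1 = 1.021369 − 1 = 2.137%.

2.137%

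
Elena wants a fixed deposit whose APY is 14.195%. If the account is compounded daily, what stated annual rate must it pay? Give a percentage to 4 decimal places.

(1 + r/365)^365 − 1 = 0.14195, so 1 + r/365 = 1.14195^(1/365).
r/365 = 0.000364, so r = 0.132761 = 13.2761%.

13.2761%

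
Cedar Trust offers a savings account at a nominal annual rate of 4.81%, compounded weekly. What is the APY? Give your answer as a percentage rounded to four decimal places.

4.9252%

EAR = (1 + 0.0481/52)^52 − 1.
= 1.049252 − 1 = 4.9252%.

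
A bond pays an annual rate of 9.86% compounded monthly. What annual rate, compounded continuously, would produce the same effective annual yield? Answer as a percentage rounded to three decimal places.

9.820%

EAR = (1 + 0.0986/12)^12 − 1 = 0.103180.
Equivalent continuous rate: r = ln(1 + 0.103180) = 0.098197 = 9.820%.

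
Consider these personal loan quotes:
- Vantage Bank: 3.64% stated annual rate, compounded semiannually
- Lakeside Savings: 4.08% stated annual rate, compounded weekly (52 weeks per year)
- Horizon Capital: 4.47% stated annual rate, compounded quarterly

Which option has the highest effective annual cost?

Horizon Capital

Vantage Bank: (1 + 0.0364/2)^2 − 1 = 3.673%
Lakeside Savings: (1 + 0.0408/52)^52 − 1 = 4.163%
Horizon Capital: (1 + 0.0447/4)^4 − 1 = 4.545%
The highest effective annual rate is Horizon Capital at 4.545%.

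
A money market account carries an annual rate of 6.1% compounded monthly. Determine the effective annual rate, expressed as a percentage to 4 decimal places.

6.2735%

EAR = (1 + 0.061/12)^12 − 1.
= (1 + 0.005083)^12 − 1 = 1.062735 − 1 = 6.2735%.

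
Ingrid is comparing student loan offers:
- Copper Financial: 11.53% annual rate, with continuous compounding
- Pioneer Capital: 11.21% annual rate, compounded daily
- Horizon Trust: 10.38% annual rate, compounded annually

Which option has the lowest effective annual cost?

Copper Financial: e^0.1153 − 1 = 12.221%
Pioneer Capital: (1 + 0.1121/365)^365 − 1 = 11.861%
Horizon Trust: compounded annually, EAR = 10.380%
The lowest effective annual rate is Horizon Trust at 10.380%.

Horizon Trust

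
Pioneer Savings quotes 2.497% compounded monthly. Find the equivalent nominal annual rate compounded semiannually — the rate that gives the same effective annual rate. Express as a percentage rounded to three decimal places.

EAR = (1 + 0.02497/12)^12 − 1 = 0.025258.
Solve (1 + r/2)^2 = 1.025258: r/2 = 1.025258^(1/2) − 1 = 0.012550, so r = 0.025100 = 2.510%.

2.510%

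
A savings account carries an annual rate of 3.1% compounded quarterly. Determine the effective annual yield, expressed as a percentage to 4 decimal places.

EAR = (1 + 0.031/4)^4 − 1.
= 1.031362 − 1 = 3.1362%.

3.1362%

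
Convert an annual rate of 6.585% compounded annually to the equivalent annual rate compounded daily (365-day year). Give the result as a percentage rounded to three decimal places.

6.378%

Compounded annually, EAR = nominal = 0.065850.
Solve (1 + r/365)^365 = 1.065850: r/365 = 1.065850^(1/365) − 1 = 0.000175, so r = 0.063778 = 6.378%.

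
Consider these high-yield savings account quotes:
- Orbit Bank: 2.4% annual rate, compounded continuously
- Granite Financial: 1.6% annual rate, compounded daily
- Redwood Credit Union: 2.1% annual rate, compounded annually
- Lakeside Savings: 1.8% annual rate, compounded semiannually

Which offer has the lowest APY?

Granite Financial

Orbit Bank: e^0.024 − 1 = 2.429%
Granite Financial: (1 + 0.016/365)^365 − 1 = 1.613%
Redwood Credit Union: compounded annually, EAR = 2.100%
Lakeside Savings: (1 + 0.018/2)^2 − 1 = 1.808%
The lowest effective annual rate is Granite Financial at 1.613%.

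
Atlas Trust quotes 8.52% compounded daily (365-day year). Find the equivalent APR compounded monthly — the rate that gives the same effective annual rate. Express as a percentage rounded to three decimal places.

8.549%

EAR = (1 + 0.0852/365)^365 − 1 = 0.088924.
Solve (1 + r/12)^12 = 1.088924: r/12 = 1.088924^(1/12) − 1 = 0.007124, so r = 0.085493 = 8.549%.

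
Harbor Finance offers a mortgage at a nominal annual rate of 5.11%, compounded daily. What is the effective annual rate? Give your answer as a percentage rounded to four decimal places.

EAR = (1 + 0.0511/365)^365 − 1.
= 1.052424 − 1 = 5.2424%.

5.2424%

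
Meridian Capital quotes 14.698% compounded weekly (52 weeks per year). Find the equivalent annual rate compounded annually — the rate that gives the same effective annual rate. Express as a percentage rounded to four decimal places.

EAR = (1 + 0.14698/52)^52 − 1 = 0.158091.
Compounded annually, the equivalent nominal rate is the EAR itself: 15.8091%.

15.8091%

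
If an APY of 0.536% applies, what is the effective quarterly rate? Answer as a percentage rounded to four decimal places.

The per-quarter rate i satisfies (1 + i)^4 = 1 + 0.00536.
i = 1.00536^(1/4) − 1 = 0.0013373 = 0.1337%.

0.1337%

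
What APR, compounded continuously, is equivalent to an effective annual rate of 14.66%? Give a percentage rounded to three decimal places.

13.680%

Continuous: nominal r satisfies e^r − 1 = 0.1466.
r = ln(1 + 0.1466) = ln(1.1466) = 0.136801 = 13.680%.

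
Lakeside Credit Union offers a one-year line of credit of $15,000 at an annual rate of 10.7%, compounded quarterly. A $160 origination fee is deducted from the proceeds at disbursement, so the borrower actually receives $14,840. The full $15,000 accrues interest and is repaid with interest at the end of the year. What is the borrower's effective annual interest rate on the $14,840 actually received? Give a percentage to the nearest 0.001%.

12.335%

Amount owed after one year: 15,000 × (1 + 0.107/4)^4 = 15,000 × 1.111370 = $16,670.56.
Effective rate on net proceeds: 16,670.56 / 14,840 − 1 = 0.123353 = 12.335%.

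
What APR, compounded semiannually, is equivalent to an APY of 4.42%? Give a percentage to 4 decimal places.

4.3722%

(1 + r/2)^2 − 1 = 0.0442, so 1 + r/2 = 1.0442^(1/2).
r/2 = 0.021861, so r = 0.043722 = 4.3722%.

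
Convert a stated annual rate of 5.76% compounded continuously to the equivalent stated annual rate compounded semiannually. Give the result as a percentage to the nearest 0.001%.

EAR under continuous compounding: e^0.0576 − 1 = 0.059291.
Solve (1 + r/2)^2 = 1.059291: r/2 = 1.059291^(1/2) − 1 = 0.029219, so r = 0.058437 = 5.844%.

5.844%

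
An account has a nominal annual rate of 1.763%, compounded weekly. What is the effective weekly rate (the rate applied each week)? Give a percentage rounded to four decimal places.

With a nominal annual rate compounded weekly, the periodic rate is the nominal rate divided by 52.
i = 0.01763 / 52 = 0.0003390 = 0.0339%.

0.0339%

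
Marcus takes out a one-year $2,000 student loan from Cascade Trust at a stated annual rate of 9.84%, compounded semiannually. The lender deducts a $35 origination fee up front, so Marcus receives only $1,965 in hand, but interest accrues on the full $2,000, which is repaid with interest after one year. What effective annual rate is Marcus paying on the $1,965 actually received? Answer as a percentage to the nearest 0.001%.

12.043%

Amount owed after one year: 2,000 × (1 + 0.0984/2)^2 = 2,000 × 1.100821 = $2,201.64.
Effective rate on net proceeds: 2,201.64 / 1,965 − 1 = 0.120428 = 12.043%.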